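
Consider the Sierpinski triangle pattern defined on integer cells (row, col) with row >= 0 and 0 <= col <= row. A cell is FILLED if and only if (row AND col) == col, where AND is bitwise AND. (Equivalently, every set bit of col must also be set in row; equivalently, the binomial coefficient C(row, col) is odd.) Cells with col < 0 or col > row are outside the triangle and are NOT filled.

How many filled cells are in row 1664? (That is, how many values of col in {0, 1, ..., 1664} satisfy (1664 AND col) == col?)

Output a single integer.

1664 in binary = 11010000000
popcount(1664) = number of 1-bits in 11010000000 = 3
A col c satisfies (1664 AND c) == c iff every set bit of c is also set in 1664; each of the 3 set bits of 1664 can independently be on or off in c.
count = 2^3 = 8

Answer: 8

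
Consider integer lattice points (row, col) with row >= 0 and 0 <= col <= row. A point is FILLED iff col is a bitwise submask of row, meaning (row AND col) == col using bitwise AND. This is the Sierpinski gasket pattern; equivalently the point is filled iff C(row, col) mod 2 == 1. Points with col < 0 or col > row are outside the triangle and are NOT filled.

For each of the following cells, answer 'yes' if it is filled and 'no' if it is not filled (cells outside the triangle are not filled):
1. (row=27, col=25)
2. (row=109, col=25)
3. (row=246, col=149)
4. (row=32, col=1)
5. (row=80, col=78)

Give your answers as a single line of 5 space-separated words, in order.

(27,25): row=0b11011, col=0b11001, row AND col = 0b11001 = 25; 25 == 25 -> filled
(109,25): row=0b1101101, col=0b11001, row AND col = 0b1001 = 9; 9 != 25 -> empty
(246,149): row=0b11110110, col=0b10010101, row AND col = 0b10010100 = 148; 148 != 149 -> empty
(32,1): row=0b100000, col=0b1, row AND col = 0b0 = 0; 0 != 1 -> empty
(80,78): row=0b1010000, col=0b1001110, row AND col = 0b1000000 = 64; 64 != 78 -> empty

Answer: yes no no no no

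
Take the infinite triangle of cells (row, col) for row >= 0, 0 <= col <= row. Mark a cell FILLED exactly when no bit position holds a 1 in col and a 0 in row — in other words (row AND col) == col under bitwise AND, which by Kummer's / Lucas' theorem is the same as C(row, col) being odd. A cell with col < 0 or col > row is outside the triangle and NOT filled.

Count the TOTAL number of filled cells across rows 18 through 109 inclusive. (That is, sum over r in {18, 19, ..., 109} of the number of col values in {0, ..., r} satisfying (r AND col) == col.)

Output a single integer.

r18=10010 pc2: +4 =4
r19=10011 pc3: +8 =12
r20=10100 pc2: +4 =16
r21=10101 pc3: +8 =24
r22=10110 pc3: +8 =32
r23=10111 pc4: +16 =48
r24=11000 pc2: +4 =52
r25=11001 pc3: +8 =60
r26=11010 pc3: +8 =68
r27=11011 pc4: +16 =84
r28=11100 pc3: +8 =92
r29=11101 pc4: +16 =108
r30=11110 pc4: +16 =124
r31=11111 pc5: +32 =156
r32=100000 pc1: +2 =158
r33=100001 pc2: +4 =162
r34=100010 pc2: +4 =166
r35=100011 pc3: +8 =174
r36=100100 pc2: +4 =178
r37=100101 pc3: +8 =186
r38=100110 pc3: +8 =194
r39=100111 pc4: +16 =210
r40=101000 pc2: +4 =214
r41=101001 pc3: +8 =222
r42=101010 pc3: +8 =230
r43=101011 pc4: +16 =246
r44=101100 pc3: +8 =254
r45=101101 pc4: +16 =270
r46=101110 pc4: +16 =286
r47=101111 pc5: +32 =318
r48=110000 pc2: +4 =322
r49=110001 pc3: +8 =330
r50=110010 pc3: +8 =338
r51=110011 pc4: +16 =354
r52=110100 pc3: +8 =362
r53=110101 pc4: +16 =378
r54=110110 pc4: +16 =394
r55=110111 pc5: +32 =426
r56=111000 pc3: +8 =434
r57=111001 pc4: +16 =450
r58=111010 pc4: +16 =466
r59=111011 pc5: +32 =498
r60=111100 pc4: +16 =514
r61=111101 pc5: +32 =546
r62=111110 pc5: +32 =578
r63=111111 pc6: +64 =642
r64=1000000 pc1: +2 =644
r65=1000001 pc2: +4 =648
r66=1000010 pc2: +4 =652
r67=1000011 pc3: +8 =660
r68=1000100 pc2: +4 =664
r69=1000101 pc3: +8 =672
r70=1000110 pc3: +8 =680
r71=1000111 pc4: +16 =696
r72=1001000 pc2: +4 =700
r73=1001001 pc3: +8 =708
r74=1001010 pc3: +8 =716
r75=1001011 pc4: +16 =732
r76=1001100 pc3: +8 =740
r77=1001101 pc4: +16 =756
r78=1001110 pc4: +16 =772
r79=1001111 pc5: +32 =804
r80=1010000 pc2: +4 =808
r81=1010001 pc3: +8 =816
r82=1010010 pc3: +8 =824
r83=1010011 pc4: +16 =840
r84=1010100 pc3: +8 =848
r85=1010101 pc4: +16 =864
r86=1010110 pc4: +16 =880
r87=1010111 pc5: +32 =912
r88=1011000 pc3: +8 =920
r89=1011001 pc4: +16 =936
r90=1011010 pc4: +16 =952
r91=1011011 pc5: +32 =984
r92=1011100 pc4: +16 =1000
r93=1011101 pc5: +32 =1032
r94=1011110 pc5: +32 =1064
r95=1011111 pc6: +64 =1128
r96=1100000 pc2: +4 =1132
r97=1100001 pc3: +8 =1140
r98=1100010 pc3: +8 =1148
r99=1100011 pc4: +16 =1164
r100=1100100 pc3: +8 =1172
r101=1100101 pc4: +16 =1188
r102=1100110 pc4: +16 =1204
r103=1100111 pc5: +32 =1236
r104=1101000 pc3: +8 =1244
r105=1101001 pc4: +16 =1260
r106=1101010 pc4: +16 =1276
r107=1101011 pc5: +32 =1308
r108=1101100 pc4: +16 =1324
r109=1101101 pc5: +32 =1356

Answer: 1356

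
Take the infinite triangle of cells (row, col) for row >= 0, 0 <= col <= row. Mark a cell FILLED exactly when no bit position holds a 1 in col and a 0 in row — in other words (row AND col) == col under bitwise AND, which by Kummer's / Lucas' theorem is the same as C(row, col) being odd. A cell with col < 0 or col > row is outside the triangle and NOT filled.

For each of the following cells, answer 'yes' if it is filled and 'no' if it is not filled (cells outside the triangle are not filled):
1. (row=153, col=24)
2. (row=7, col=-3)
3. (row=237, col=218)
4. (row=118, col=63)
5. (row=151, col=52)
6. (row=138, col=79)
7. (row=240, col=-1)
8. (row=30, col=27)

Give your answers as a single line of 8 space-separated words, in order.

Answer: yes no no no no no no no

Derivation:
(153,24): row=0b10011001, col=0b11000, row AND col = 0b11000 = 24; 24 == 24 -> filled
(7,-3): col outside [0, 7] -> not filled
(237,218): row=0b11101101, col=0b11011010, row AND col = 0b11001000 = 200; 200 != 218 -> empty
(118,63): row=0b1110110, col=0b111111, row AND col = 0b110110 = 54; 54 != 63 -> empty
(151,52): row=0b10010111, col=0b110100, row AND col = 0b10100 = 20; 20 != 52 -> empty
(138,79): row=0b10001010, col=0b1001111, row AND col = 0b1010 = 10; 10 != 79 -> empty
(240,-1): col outside [0, 240] -> not filled
(30,27): row=0b11110, col=0b11011, row AND col = 0b11010 = 26; 26 != 27 -> empty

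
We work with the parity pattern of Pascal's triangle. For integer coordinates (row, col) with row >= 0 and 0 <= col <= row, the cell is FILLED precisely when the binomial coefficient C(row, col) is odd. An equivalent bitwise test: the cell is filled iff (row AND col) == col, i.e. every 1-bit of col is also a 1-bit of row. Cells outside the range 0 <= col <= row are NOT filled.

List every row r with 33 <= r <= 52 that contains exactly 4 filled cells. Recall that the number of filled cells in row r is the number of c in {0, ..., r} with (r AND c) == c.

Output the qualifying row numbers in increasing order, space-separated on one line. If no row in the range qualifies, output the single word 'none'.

Row r has 2^popcount(r) filled cells, so we need popcount(r) = log2(4) = 2.
Scan r = 33..52 and keep those with exactly 2 one-bits:
r=33=100001 popcount=2 -> KEEP
r=34=100010 popcount=2 -> KEEP
r=35=100011 popcount=3 -> skip
r=36=100100 popcount=2 -> KEEP
r=37=100101 popcount=3 -> skip
r=38=100110 popcount=3 -> skip
r=39=100111 popcount=4 -> skip
r=40=101000 popcount=2 -> KEEP
r=41=101001 popcount=3 -> skip
r=42=101010 popcount=3 -> skip
r=43=101011 popcount=4 -> skip
r=44=101100 popcount=3 -> skip
r=45=101101 popcount=4 -> skip
r=46=101110 popcount=4 -> skip
r=47=101111 popcount=5 -> skip
r=48=110000 popcount=2 -> KEEP
r=49=110001 popcount=3 -> skip
r=50=110010 popcount=3 -> skip
r=51=110011 popcount=4 -> skip
r=52=110100 popcount=3 -> skip
Kept rows: 33 34 36 40 48

Answer: 33 34 36 40 48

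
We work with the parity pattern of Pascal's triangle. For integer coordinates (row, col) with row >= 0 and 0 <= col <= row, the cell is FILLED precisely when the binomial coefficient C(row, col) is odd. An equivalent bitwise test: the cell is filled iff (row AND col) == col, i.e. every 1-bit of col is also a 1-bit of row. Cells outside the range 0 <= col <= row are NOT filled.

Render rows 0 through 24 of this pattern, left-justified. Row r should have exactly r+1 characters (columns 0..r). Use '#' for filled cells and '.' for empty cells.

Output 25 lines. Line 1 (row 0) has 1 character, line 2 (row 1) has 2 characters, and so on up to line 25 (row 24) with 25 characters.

r0=0: #
r1=1: ##
r2=10: #.#
r3=11: ####
r4=100: #...#
r5=101: ##..##
r6=110: #.#.#.#
r7=111: ########
r8=1000: #.......#
r9=1001: ##......##
r10=1010: #.#.....#.#
r11=1011: ####....####
r12=1100: #...#...#...#
r13=1101: ##..##..##..##
r14=1110: #.#.#.#.#.#.#.#
r15=1111: ################
r16=10000: #...............#
r17=10001: ##..............##
r18=10010: #.#.............#.#
r19=10011: ####............####
r20=10100: #...#...........#...#
r21=10101: ##..##..........##..##
r22=10110: #.#.#.#.........#.#.#.#
r23=10111: ########........########
r24=11000: #.......#.......#.......#

Answer: #
##
#.#
####
#...#
##..##
#.#.#.#
########
#.......#
##......##
#.#.....#.#
####....####
#...#...#...#
##..##..##..##
#.#.#.#.#.#.#.#
################
#...............#
##..............##
#.#.............#.#
####............####
#...#...........#...#
##..##..........##..##
#.#.#.#.........#.#.#.#
########........########
#.......#.......#.......#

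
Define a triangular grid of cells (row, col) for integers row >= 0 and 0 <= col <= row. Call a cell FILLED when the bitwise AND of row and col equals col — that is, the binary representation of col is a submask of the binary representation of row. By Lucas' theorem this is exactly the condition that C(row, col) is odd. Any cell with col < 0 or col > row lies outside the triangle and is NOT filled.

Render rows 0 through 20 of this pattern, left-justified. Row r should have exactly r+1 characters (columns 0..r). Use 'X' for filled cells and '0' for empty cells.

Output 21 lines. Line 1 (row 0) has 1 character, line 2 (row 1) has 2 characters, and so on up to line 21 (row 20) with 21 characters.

r0=0: X
r1=1: XX
r2=10: X0X
r3=11: XXXX
r4=100: X000X
r5=101: XX00XX
r6=110: X0X0X0X
r7=111: XXXXXXXX
r8=1000: X0000000X
r9=1001: XX000000XX
r10=1010: X0X00000X0X
r11=1011: XXXX0000XXXX
r12=1100: X000X000X000X
r13=1101: XX00XX00XX00XX
r14=1110: X0X0X0X0X0X0X0X
r15=1111: XXXXXXXXXXXXXXXX
r16=10000: X000000000000000X
r17=10001: XX00000000000000XX
r18=10010: X0X0000000000000X0X
r19=10011: XXXX000000000000XXXX
r20=10100: X000X00000000000X000X

Answer: X
XX
X0X
XXXX
X000X
XX00XX
X0X0X0X
XXXXXXXX
X0000000X
XX000000XX
X0X00000X0X
XXXX0000XXXX
X000X000X000X
XX00XX00XX00XX
X0X0X0X0X0X0X0X
XXXXXXXXXXXXXXXX
X000000000000000X
XX00000000000000XX
X0X0000000000000X0X
XXXX000000000000XXXX
X000X00000000000X000X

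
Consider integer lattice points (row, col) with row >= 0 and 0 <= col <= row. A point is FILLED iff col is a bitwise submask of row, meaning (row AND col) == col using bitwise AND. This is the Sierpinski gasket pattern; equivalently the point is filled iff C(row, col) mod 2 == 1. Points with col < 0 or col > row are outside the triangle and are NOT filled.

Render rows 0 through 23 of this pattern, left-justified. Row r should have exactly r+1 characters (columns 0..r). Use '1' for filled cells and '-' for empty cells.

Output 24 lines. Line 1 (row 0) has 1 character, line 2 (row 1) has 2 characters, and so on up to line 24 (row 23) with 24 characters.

Answer: 1
11
1-1
1111
1---1
11--11
1-1-1-1
11111111
1-------1
11------11
1-1-----1-1
1111----1111
1---1---1---1
11--11--11--11
1-1-1-1-1-1-1-1
1111111111111111
1---------------1
11--------------11
1-1-------------1-1
1111------------1111
1---1-----------1---1
11--11----------11--11
1-1-1-1---------1-1-1-1
11111111--------11111111

Derivation:
r0=0: 1
r1=1: 11
r2=10: 1-1
r3=11: 1111
r4=100: 1---1
r5=101: 11--11
r6=110: 1-1-1-1
r7=111: 11111111
r8=1000: 1-------1
r9=1001: 11------11
r10=1010: 1-1-----1-1
r11=1011: 1111----1111
r12=1100: 1---1---1---1
r13=1101: 11--11--11--11
r14=1110: 1-1-1-1-1-1-1-1
r15=1111: 1111111111111111
r16=10000: 1---------------1
r17=10001: 11--------------11
r18=10010: 1-1-------------1-1
r19=10011: 1111------------1111
r20=10100: 1---1-----------1---1
r21=10101: 11--11----------11--11
r22=10110: 1-1-1-1---------1-1-1-1
r23=10111: 11111111--------11111111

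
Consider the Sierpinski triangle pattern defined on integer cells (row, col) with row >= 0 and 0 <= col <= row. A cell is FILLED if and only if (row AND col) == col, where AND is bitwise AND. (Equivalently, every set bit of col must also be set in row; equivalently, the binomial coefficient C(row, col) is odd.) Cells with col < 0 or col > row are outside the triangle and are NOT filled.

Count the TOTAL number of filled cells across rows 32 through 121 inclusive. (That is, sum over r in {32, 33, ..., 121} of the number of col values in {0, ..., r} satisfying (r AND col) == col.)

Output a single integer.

r32=100000 pc1: +2 =2
r33=100001 pc2: +4 =6
r34=100010 pc2: +4 =10
r35=100011 pc3: +8 =18
r36=100100 pc2: +4 =22
r37=100101 pc3: +8 =30
r38=100110 pc3: +8 =38
r39=100111 pc4: +16 =54
r40=101000 pc2: +4 =58
r41=101001 pc3: +8 =66
r42=101010 pc3: +8 =74
r43=101011 pc4: +16 =90
r44=101100 pc3: +8 =98
r45=101101 pc4: +16 =114
r46=101110 pc4: +16 =130
r47=101111 pc5: +32 =162
r48=110000 pc2: +4 =166
r49=110001 pc3: +8 =174
r50=110010 pc3: +8 =182
r51=110011 pc4: +16 =198
r52=110100 pc3: +8 =206
r53=110101 pc4: +16 =222
r54=110110 pc4: +16 =238
r55=110111 pc5: +32 =270
r56=111000 pc3: +8 =278
r57=111001 pc4: +16 =294
r58=111010 pc4: +16 =310
r59=111011 pc5: +32 =342
r60=111100 pc4: +16 =358
r61=111101 pc5: +32 =390
r62=111110 pc5: +32 =422
r63=111111 pc6: +64 =486
r64=1000000 pc1: +2 =488
r65=1000001 pc2: +4 =492
r66=1000010 pc2: +4 =496
r67=1000011 pc3: +8 =504
r68=1000100 pc2: +4 =508
r69=1000101 pc3: +8 =516
r70=1000110 pc3: +8 =524
r71=1000111 pc4: +16 =540
r72=1001000 pc2: +4 =544
r73=1001001 pc3: +8 =552
r74=1001010 pc3: +8 =560
r75=1001011 pc4: +16 =576
r76=1001100 pc3: +8 =584
r77=1001101 pc4: +16 =600
r78=1001110 pc4: +16 =616
r79=1001111 pc5: +32 =648
r80=1010000 pc2: +4 =652
r81=1010001 pc3: +8 =660
r82=1010010 pc3: +8 =668
r83=1010011 pc4: +16 =684
r84=1010100 pc3: +8 =692
r85=1010101 pc4: +16 =708
r86=1010110 pc4: +16 =724
r87=1010111 pc5: +32 =756
r88=1011000 pc3: +8 =764
r89=1011001 pc4: +16 =780
r90=1011010 pc4: +16 =796
r91=1011011 pc5: +32 =828
r92=1011100 pc4: +16 =844
r93=1011101 pc5: +32 =876
r94=1011110 pc5: +32 =908
r95=1011111 pc6: +64 =972
r96=1100000 pc2: +4 =976
r97=1100001 pc3: +8 =984
r98=1100010 pc3: +8 =992
r99=1100011 pc4: +16 =1008
r100=1100100 pc3: +8 =1016
r101=1100101 pc4: +16 =1032
r102=1100110 pc4: +16 =1048
r103=1100111 pc5: +32 =1080
r104=1101000 pc3: +8 =1088
r105=1101001 pc4: +16 =1104
r106=1101010 pc4: +16 =1120
r107=1101011 pc5: +32 =1152
r108=1101100 pc4: +16 =1168
r109=1101101 pc5: +32 =1200
r110=1101110 pc5: +32 =1232
r111=1101111 pc6: +64 =1296
r112=1110000 pc3: +8 =1304
r113=1110001 pc4: +16 =1320
r114=1110010 pc4: +16 =1336
r115=1110011 pc5: +32 =1368
r116=1110100 pc4: +16 =1384
r117=1110101 pc5: +32 =1416
r118=1110110 pc5: +32 =1448
r119=1110111 pc6: +64 =1512
r120=1111000 pc4: +16 =1528
r121=1111001 pc5: +32 =1560

Answer: 1560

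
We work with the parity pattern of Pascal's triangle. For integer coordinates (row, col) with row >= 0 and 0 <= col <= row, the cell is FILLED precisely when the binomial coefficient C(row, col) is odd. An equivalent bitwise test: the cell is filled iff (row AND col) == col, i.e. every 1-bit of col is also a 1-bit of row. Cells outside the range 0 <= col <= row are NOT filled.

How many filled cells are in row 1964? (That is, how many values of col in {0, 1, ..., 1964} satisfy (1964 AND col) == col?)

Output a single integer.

Answer: 128

Derivation:
1964 in binary = 11110101100
popcount(1964) = number of 1-bits in 11110101100 = 7
A col c satisfies (1964 AND c) == c iff every set bit of c is also set in 1964; each of the 7 set bits of 1964 can independently be on or off in c.
count = 2^7 = 128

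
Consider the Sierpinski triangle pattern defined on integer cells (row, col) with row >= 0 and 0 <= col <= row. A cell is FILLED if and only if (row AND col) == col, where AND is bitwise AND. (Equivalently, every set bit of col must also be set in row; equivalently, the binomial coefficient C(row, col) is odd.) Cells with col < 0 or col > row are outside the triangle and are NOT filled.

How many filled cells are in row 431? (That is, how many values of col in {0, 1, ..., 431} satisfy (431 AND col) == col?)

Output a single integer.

431 in binary = 110101111
popcount(431) = number of 1-bits in 110101111 = 7
A col c satisfies (431 AND c) == c iff every set bit of c is also set in 431; each of the 7 set bits of 431 can independently be on or off in c.
count = 2^7 = 128

Answer: 128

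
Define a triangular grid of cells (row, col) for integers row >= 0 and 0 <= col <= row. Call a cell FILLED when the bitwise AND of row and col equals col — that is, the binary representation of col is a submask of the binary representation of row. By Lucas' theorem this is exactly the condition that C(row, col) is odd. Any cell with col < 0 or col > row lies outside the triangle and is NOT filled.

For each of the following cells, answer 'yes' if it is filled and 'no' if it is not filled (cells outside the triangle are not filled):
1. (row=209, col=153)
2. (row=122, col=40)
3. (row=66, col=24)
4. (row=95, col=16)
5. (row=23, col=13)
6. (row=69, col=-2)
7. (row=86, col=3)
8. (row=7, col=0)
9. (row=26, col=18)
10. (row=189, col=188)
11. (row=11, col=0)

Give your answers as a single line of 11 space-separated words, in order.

(209,153): row=0b11010001, col=0b10011001, row AND col = 0b10010001 = 145; 145 != 153 -> empty
(122,40): row=0b1111010, col=0b101000, row AND col = 0b101000 = 40; 40 == 40 -> filled
(66,24): row=0b1000010, col=0b11000, row AND col = 0b0 = 0; 0 != 24 -> empty
(95,16): row=0b1011111, col=0b10000, row AND col = 0b10000 = 16; 16 == 16 -> filled
(23,13): row=0b10111, col=0b1101, row AND col = 0b101 = 5; 5 != 13 -> empty
(69,-2): col outside [0, 69] -> not filled
(86,3): row=0b1010110, col=0b11, row AND col = 0b10 = 2; 2 != 3 -> empty
(7,0): row=0b111, col=0b0, row AND col = 0b0 = 0; 0 == 0 -> filled
(26,18): row=0b11010, col=0b10010, row AND col = 0b10010 = 18; 18 == 18 -> filled
(189,188): row=0b10111101, col=0b10111100, row AND col = 0b10111100 = 188; 188 == 188 -> filled
(11,0): row=0b1011, col=0b0, row AND col = 0b0 = 0; 0 == 0 -> filled

Answer: no yes no yes no no no yes yes yes yes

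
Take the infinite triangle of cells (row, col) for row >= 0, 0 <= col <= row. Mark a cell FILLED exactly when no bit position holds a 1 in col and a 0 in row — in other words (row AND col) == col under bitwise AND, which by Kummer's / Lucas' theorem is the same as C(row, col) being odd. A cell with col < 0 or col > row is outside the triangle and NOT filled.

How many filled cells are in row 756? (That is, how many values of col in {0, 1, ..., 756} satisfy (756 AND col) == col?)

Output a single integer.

756 in binary = 1011110100
popcount(756) = number of 1-bits in 1011110100 = 6
A col c satisfies (756 AND c) == c iff every set bit of c is also set in 756; each of the 6 set bits of 756 can independently be on or off in c.
count = 2^6 = 64

Answer: 64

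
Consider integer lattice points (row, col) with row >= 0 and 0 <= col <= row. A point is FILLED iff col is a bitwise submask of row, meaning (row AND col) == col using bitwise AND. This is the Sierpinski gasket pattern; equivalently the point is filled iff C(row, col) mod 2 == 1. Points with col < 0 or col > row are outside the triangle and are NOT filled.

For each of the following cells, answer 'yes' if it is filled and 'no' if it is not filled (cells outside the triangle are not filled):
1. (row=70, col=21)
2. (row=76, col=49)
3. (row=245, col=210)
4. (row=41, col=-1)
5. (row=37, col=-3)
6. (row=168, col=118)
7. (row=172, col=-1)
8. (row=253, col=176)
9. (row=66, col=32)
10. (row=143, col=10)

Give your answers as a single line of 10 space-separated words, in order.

(70,21): row=0b1000110, col=0b10101, row AND col = 0b100 = 4; 4 != 21 -> empty
(76,49): row=0b1001100, col=0b110001, row AND col = 0b0 = 0; 0 != 49 -> empty
(245,210): row=0b11110101, col=0b11010010, row AND col = 0b11010000 = 208; 208 != 210 -> empty
(41,-1): col outside [0, 41] -> not filled
(37,-3): col outside [0, 37] -> not filled
(168,118): row=0b10101000, col=0b1110110, row AND col = 0b100000 = 32; 32 != 118 -> empty
(172,-1): col outside [0, 172] -> not filled
(253,176): row=0b11111101, col=0b10110000, row AND col = 0b10110000 = 176; 176 == 176 -> filled
(66,32): row=0b1000010, col=0b100000, row AND col = 0b0 = 0; 0 != 32 -> empty
(143,10): row=0b10001111, col=0b1010, row AND col = 0b1010 = 10; 10 == 10 -> filled

Answer: no no no no no no no yes no yes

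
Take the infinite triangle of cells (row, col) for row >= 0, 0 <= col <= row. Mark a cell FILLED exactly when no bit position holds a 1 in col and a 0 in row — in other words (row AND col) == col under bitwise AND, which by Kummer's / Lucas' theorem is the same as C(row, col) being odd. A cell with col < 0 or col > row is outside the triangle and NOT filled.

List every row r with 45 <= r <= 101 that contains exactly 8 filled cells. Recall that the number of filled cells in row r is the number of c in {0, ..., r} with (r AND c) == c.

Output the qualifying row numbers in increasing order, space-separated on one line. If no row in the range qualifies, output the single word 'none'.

Answer: 49 50 52 56 67 69 70 73 74 76 81 82 84 88 97 98 100

Derivation:
Row r has 2^popcount(r) filled cells, so we need popcount(r) = log2(8) = 3.
Scan r = 45..101 and keep those with exactly 3 one-bits:
r=45=101101 popcount=4 -> skip
r=46=101110 popcount=4 -> skip
r=47=101111 popcount=5 -> skip
r=48=110000 popcount=2 -> skip
r=49=110001 popcount=3 -> KEEP
r=50=110010 popcount=3 -> KEEP
r=51=110011 popcount=4 -> skip
r=52=110100 popcount=3 -> KEEP
r=53=110101 popcount=4 -> skip
r=54=110110 popcount=4 -> skip
r=55=110111 popcount=5 -> skip
r=56=111000 popcount=3 -> KEEP
r=57=111001 popcount=4 -> skip
r=58=111010 popcount=4 -> skip
r=59=111011 popcount=5 -> skip
r=60=111100 popcount=4 -> skip
r=61=111101 popcount=5 -> skip
r=62=111110 popcount=5 -> skip
r=63=111111 popcount=6 -> skip
r=64=1000000 popcount=1 -> skip
r=65=1000001 popcount=2 -> skip
r=66=1000010 popcount=2 -> skip
r=67=1000011 popcount=3 -> KEEP
r=68=1000100 popcount=2 -> skip
r=69=1000101 popcount=3 -> KEEP
r=70=1000110 popcount=3 -> KEEP
r=71=1000111 popcount=4 -> skip
r=72=1001000 popcount=2 -> skip
r=73=1001001 popcount=3 -> KEEP
r=74=1001010 popcount=3 -> KEEP
r=75=1001011 popcount=4 -> skip
r=76=1001100 popcount=3 -> KEEP
r=77=1001101 popcount=4 -> skip
r=78=1001110 popcount=4 -> skip
r=79=1001111 popcount=5 -> skip
r=80=1010000 popcount=2 -> skip
r=81=1010001 popcount=3 -> KEEP
r=82=1010010 popcount=3 -> KEEP
r=83=1010011 popcount=4 -> skip
r=84=1010100 popcount=3 -> KEEP
r=85=1010101 popcount=4 -> skip
r=86=1010110 popcount=4 -> skip
r=87=1010111 popcount=5 -> skip
r=88=1011000 popcount=3 -> KEEP
r=89=1011001 popcount=4 -> skip
r=90=1011010 popcount=4 -> skip
r=91=1011011 popcount=5 -> skip
r=92=1011100 popcount=4 -> skip
r=93=1011101 popcount=5 -> skip
r=94=1011110 popcount=5 -> skip
r=95=1011111 popcount=6 -> skip
r=96=1100000 popcount=2 -> skip
r=97=1100001 popcount=3 -> KEEP
r=98=1100010 popcount=3 -> KEEP
r=99=1100011 popcount=4 -> skip
r=100=1100100 popcount=3 -> KEEP
r=101=1100101 popcount=4 -> skip
Kept rows: 49 50 52 56 67 69 70 73 74 76 81 82 84 88 97 98 100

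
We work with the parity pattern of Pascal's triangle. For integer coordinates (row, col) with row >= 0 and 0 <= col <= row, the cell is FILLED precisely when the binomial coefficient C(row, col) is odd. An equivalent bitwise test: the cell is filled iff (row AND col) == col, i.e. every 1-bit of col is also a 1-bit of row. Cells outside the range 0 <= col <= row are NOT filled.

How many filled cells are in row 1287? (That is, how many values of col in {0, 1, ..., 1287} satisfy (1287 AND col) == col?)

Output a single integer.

1287 in binary = 10100000111
popcount(1287) = number of 1-bits in 10100000111 = 5
A col c satisfies (1287 AND c) == c iff every set bit of c is also set in 1287; each of the 5 set bits of 1287 can independently be on or off in c.
count = 2^5 = 32

Answer: 32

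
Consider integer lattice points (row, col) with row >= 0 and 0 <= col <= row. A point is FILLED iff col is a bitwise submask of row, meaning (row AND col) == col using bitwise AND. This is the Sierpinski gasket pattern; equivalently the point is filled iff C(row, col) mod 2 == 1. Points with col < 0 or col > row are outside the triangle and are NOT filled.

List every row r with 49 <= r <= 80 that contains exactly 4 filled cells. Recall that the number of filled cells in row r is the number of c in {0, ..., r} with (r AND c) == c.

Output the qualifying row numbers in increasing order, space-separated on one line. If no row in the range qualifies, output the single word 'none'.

Row r has 2^popcount(r) filled cells, so we need popcount(r) = log2(4) = 2.
Scan r = 49..80 and keep those with exactly 2 one-bits:
r=49=110001 popcount=3 -> skip
r=50=110010 popcount=3 -> skip
r=51=110011 popcount=4 -> skip
r=52=110100 popcount=3 -> skip
r=53=110101 popcount=4 -> skip
r=54=110110 popcount=4 -> skip
r=55=110111 popcount=5 -> skip
r=56=111000 popcount=3 -> skip
r=57=111001 popcount=4 -> skip
r=58=111010 popcount=4 -> skip
r=59=111011 popcount=5 -> skip
r=60=111100 popcount=4 -> skip
r=61=111101 popcount=5 -> skip
r=62=111110 popcount=5 -> skip
r=63=111111 popcount=6 -> skip
r=64=1000000 popcount=1 -> skip
r=65=1000001 popcount=2 -> KEEP
r=66=1000010 popcount=2 -> KEEP
r=67=1000011 popcount=3 -> skip
r=68=1000100 popcount=2 -> KEEP
r=69=1000101 popcount=3 -> skip
r=70=1000110 popcount=3 -> skip
r=71=1000111 popcount=4 -> skip
r=72=1001000 popcount=2 -> KEEP
r=73=1001001 popcount=3 -> skip
r=74=1001010 popcount=3 -> skip
r=75=1001011 popcount=4 -> skip
r=76=1001100 popcount=3 -> skip
r=77=1001101 popcount=4 -> skip
r=78=1001110 popcount=4 -> skip
r=79=1001111 popcount=5 -> skip
r=80=1010000 popcount=2 -> KEEP
Kept rows: 65 66 68 72 80

Answer: 65 66 68 72 80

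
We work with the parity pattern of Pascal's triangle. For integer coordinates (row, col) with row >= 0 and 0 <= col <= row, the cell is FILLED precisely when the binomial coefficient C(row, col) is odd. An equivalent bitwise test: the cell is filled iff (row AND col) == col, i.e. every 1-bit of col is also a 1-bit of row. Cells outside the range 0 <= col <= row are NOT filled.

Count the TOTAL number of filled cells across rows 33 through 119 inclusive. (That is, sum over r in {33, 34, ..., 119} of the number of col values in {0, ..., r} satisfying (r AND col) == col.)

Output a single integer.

Answer: 1510

Derivation:
r33=100001 pc2: +4 =4
r34=100010 pc2: +4 =8
r35=100011 pc3: +8 =16
r36=100100 pc2: +4 =20
r37=100101 pc3: +8 =28
r38=100110 pc3: +8 =36
r39=100111 pc4: +16 =52
r40=101000 pc2: +4 =56
r41=101001 pc3: +8 =64
r42=101010 pc3: +8 =72
r43=101011 pc4: +16 =88
r44=101100 pc3: +8 =96
r45=101101 pc4: +16 =112
r46=101110 pc4: +16 =128
r47=101111 pc5: +32 =160
r48=110000 pc2: +4 =164
r49=110001 pc3: +8 =172
r50=110010 pc3: +8 =180
r51=110011 pc4: +16 =196
r52=110100 pc3: +8 =204
r53=110101 pc4: +16 =220
r54=110110 pc4: +16 =236
r55=110111 pc5: +32 =268
r56=111000 pc3: +8 =276
r57=111001 pc4: +16 =292
r58=111010 pc4: +16 =308
r59=111011 pc5: +32 =340
r60=111100 pc4: +16 =356
r61=111101 pc5: +32 =388
r62=111110 pc5: +32 =420
r63=111111 pc6: +64 =484
r64=1000000 pc1: +2 =486
r65=1000001 pc2: +4 =490
r66=1000010 pc2: +4 =494
r67=1000011 pc3: +8 =502
r68=1000100 pc2: +4 =506
r69=1000101 pc3: +8 =514
r70=1000110 pc3: +8 =522
r71=1000111 pc4: +16 =538
r72=1001000 pc2: +4 =542
r73=1001001 pc3: +8 =550
r74=1001010 pc3: +8 =558
r75=1001011 pc4: +16 =574
r76=1001100 pc3: +8 =582
r77=1001101 pc4: +16 =598
r78=1001110 pc4: +16 =614
r79=1001111 pc5: +32 =646
r80=1010000 pc2: +4 =650
r81=1010001 pc3: +8 =658
r82=1010010 pc3: +8 =666
r83=1010011 pc4: +16 =682
r84=1010100 pc3: +8 =690
r85=1010101 pc4: +16 =706
r86=1010110 pc4: +16 =722
r87=1010111 pc5: +32 =754
r88=1011000 pc3: +8 =762
r89=1011001 pc4: +16 =778
r90=1011010 pc4: +16 =794
r91=1011011 pc5: +32 =826
r92=1011100 pc4: +16 =842
r93=1011101 pc5: +32 =874
r94=1011110 pc5: +32 =906
r95=1011111 pc6: +64 =970
r96=1100000 pc2: +4 =974
r97=1100001 pc3: +8 =982
r98=1100010 pc3: +8 =990
r99=1100011 pc4: +16 =1006
r100=1100100 pc3: +8 =1014
r101=1100101 pc4: +16 =1030
r102=1100110 pc4: +16 =1046
r103=1100111 pc5: +32 =1078
r104=1101000 pc3: +8 =1086
r105=1101001 pc4: +16 =1102
r106=1101010 pc4: +16 =1118
r107=1101011 pc5: +32 =1150
r108=1101100 pc4: +16 =1166
r109=1101101 pc5: +32 =1198
r110=1101110 pc5: +32 =1230
r111=1101111 pc6: +64 =1294
r112=1110000 pc3: +8 =1302
r113=1110001 pc4: +16 =1318
r114=1110010 pc4: +16 =1334
r115=1110011 pc5: +32 =1366
r116=1110100 pc4: +16 =1382
r117=1110101 pc5: +32 =1414
r118=1110110 pc5: +32 =1446
r119=1110111 pc6: +64 =1510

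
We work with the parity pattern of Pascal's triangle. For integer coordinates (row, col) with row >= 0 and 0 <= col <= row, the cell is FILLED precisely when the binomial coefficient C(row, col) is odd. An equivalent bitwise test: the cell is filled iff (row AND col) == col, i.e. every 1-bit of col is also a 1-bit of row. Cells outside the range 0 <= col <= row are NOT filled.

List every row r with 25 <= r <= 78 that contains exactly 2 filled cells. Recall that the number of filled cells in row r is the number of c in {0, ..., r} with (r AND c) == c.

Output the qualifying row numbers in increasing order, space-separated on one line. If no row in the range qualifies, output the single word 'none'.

Answer: 32 64

Derivation:
Row r has 2^popcount(r) filled cells, so we need popcount(r) = log2(2) = 1.
Scan r = 25..78 and keep those with exactly 1 one-bits:
r=25=11001 popcount=3 -> skip
r=26=11010 popcount=3 -> skip
r=27=11011 popcount=4 -> skip
r=28=11100 popcount=3 -> skip
r=29=11101 popcount=4 -> skip
r=30=11110 popcount=4 -> skip
r=31=11111 popcount=5 -> skip
r=32=100000 popcount=1 -> KEEP
r=33=100001 popcount=2 -> skip
r=34=100010 popcount=2 -> skip
r=35=100011 popcount=3 -> skip
r=36=100100 popcount=2 -> skip
r=37=100101 popcount=3 -> skip
r=38=100110 popcount=3 -> skip
r=39=100111 popcount=4 -> skip
r=40=101000 popcount=2 -> skip
r=41=101001 popcount=3 -> skip
r=42=101010 popcount=3 -> skip
r=43=101011 popcount=4 -> skip
r=44=101100 popcount=3 -> skip
r=45=101101 popcount=4 -> skip
r=46=101110 popcount=4 -> skip
r=47=101111 popcount=5 -> skip
r=48=110000 popcount=2 -> skip
r=49=110001 popcount=3 -> skip
r=50=110010 popcount=3 -> skip
r=51=110011 popcount=4 -> skip
r=52=110100 popcount=3 -> skip
r=53=110101 popcount=4 -> skip
r=54=110110 popcount=4 -> skip
r=55=110111 popcount=5 -> skip
r=56=111000 popcount=3 -> skip
r=57=111001 popcount=4 -> skip
r=58=111010 popcount=4 -> skip
r=59=111011 popcount=5 -> skip
r=60=111100 popcount=4 -> skip
r=61=111101 popcount=5 -> skip
r=62=111110 popcount=5 -> skip
r=63=111111 popcount=6 -> skip
r=64=1000000 popcount=1 -> KEEP
r=65=1000001 popcount=2 -> skip
r=66=1000010 popcount=2 -> skip
r=67=1000011 popcount=3 -> skip
r=68=1000100 popcount=2 -> skip
r=69=1000101 popcount=3 -> skip
r=70=1000110 popcount=3 -> skip
r=71=1000111 popcount=4 -> skip
r=72=1001000 popcount=2 -> skip
r=73=1001001 popcount=3 -> skip
r=74=1001010 popcount=3 -> skip
r=75=1001011 popcount=4 -> skip
r=76=1001100 popcount=3 -> skip
r=77=1001101 popcount=4 -> skip
r=78=1001110 popcount=4 -> skip
Kept rows: 32 64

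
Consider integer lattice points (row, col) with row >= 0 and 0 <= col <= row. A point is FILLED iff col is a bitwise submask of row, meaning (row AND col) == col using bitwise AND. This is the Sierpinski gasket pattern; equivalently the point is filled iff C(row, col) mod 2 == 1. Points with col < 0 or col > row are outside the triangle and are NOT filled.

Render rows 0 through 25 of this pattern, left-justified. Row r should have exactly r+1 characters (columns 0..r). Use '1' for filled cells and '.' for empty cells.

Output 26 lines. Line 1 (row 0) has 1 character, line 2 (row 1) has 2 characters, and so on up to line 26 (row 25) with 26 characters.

r0=0: 1
r1=1: 11
r2=10: 1.1
r3=11: 1111
r4=100: 1...1
r5=101: 11..11
r6=110: 1.1.1.1
r7=111: 11111111
r8=1000: 1.......1
r9=1001: 11......11
r10=1010: 1.1.....1.1
r11=1011: 1111....1111
r12=1100: 1...1...1...1
r13=1101: 11..11..11..11
r14=1110: 1.1.1.1.1.1.1.1
r15=1111: 1111111111111111
r16=10000: 1...............1
r17=10001: 11..............11
r18=10010: 1.1.............1.1
r19=10011: 1111............1111
r20=10100: 1...1...........1...1
r21=10101: 11..11..........11..11
r22=10110: 1.1.1.1.........1.1.1.1
r23=10111: 11111111........11111111
r24=11000: 1.......1.......1.......1
r25=11001: 11......11......11......11

Answer: 1
11
1.1
1111
1...1
11..11
1.1.1.1
11111111
1.......1
11......11
1.1.....1.1
1111....1111
1...1...1...1
11..11..11..11
1.1.1.1.1.1.1.1
1111111111111111
1...............1
11..............11
1.1.............1.1
1111............1111
1...1...........1...1
11..11..........11..11
1.1.1.1.........1.1.1.1
11111111........11111111
1.......1.......1.......1
11......11......11......11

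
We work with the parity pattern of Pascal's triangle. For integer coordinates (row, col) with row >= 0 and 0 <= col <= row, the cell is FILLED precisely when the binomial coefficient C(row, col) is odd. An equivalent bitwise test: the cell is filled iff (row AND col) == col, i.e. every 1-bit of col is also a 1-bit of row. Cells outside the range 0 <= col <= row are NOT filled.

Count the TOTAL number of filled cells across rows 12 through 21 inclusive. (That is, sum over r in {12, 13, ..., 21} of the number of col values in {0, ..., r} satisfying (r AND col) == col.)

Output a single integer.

r12=1100 pc2: +4 =4
r13=1101 pc3: +8 =12
r14=1110 pc3: +8 =20
r15=1111 pc4: +16 =36
r16=10000 pc1: +2 =38
r17=10001 pc2: +4 =42
r18=10010 pc2: +4 =46
r19=10011 pc3: +8 =54
r20=10100 pc2: +4 =58
r21=10101 pc3: +8 =66

Answer: 66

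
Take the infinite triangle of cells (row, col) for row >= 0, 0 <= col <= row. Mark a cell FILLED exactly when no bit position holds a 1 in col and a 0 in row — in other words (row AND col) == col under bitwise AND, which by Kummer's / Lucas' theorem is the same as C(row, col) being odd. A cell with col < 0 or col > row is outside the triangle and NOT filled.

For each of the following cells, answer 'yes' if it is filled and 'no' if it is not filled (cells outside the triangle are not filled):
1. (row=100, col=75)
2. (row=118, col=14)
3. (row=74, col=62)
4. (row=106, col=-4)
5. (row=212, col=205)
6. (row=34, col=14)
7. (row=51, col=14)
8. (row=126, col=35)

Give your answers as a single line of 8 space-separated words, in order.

Answer: no no no no no no no no

Derivation:
(100,75): row=0b1100100, col=0b1001011, row AND col = 0b1000000 = 64; 64 != 75 -> empty
(118,14): row=0b1110110, col=0b1110, row AND col = 0b110 = 6; 6 != 14 -> empty
(74,62): row=0b1001010, col=0b111110, row AND col = 0b1010 = 10; 10 != 62 -> empty
(106,-4): col outside [0, 106] -> not filled
(212,205): row=0b11010100, col=0b11001101, row AND col = 0b11000100 = 196; 196 != 205 -> empty
(34,14): row=0b100010, col=0b1110, row AND col = 0b10 = 2; 2 != 14 -> empty
(51,14): row=0b110011, col=0b1110, row AND col = 0b10 = 2; 2 != 14 -> empty
(126,35): row=0b1111110, col=0b100011, row AND col = 0b100010 = 34; 34 != 35 -> empty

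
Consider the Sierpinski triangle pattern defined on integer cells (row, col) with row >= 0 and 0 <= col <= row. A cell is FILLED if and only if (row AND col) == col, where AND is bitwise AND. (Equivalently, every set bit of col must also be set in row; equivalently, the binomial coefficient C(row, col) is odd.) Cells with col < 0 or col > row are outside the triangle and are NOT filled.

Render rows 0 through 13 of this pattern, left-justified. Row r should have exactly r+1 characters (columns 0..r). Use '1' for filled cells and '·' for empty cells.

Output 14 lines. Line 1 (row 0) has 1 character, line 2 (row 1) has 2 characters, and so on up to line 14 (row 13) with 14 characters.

Answer: 1
11
1·1
1111
1···1
11··11
1·1·1·1
11111111
1·······1
11······11
1·1·····1·1
1111····1111
1···1···1···1
11··11··11··11

Derivation:
r0=0: 1
r1=1: 11
r2=10: 1·1
r3=11: 1111
r4=100: 1···1
r5=101: 11··11
r6=110: 1·1·1·1
r7=111: 11111111
r8=1000: 1·······1
r9=1001: 11······11
r10=1010: 1·1·····1·1
r11=1011: 1111····1111
r12=1100: 1···1···1···1
r13=1101: 11··11··11··11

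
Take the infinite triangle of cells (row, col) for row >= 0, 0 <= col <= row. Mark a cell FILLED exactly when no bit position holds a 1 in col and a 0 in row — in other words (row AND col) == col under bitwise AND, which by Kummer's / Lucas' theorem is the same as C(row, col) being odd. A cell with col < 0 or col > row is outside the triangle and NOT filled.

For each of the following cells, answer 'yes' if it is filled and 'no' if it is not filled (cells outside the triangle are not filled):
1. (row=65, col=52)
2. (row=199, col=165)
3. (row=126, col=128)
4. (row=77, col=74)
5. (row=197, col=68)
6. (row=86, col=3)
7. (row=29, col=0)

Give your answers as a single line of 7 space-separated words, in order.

Answer: no no no no yes no yes

Derivation:
(65,52): row=0b1000001, col=0b110100, row AND col = 0b0 = 0; 0 != 52 -> empty
(199,165): row=0b11000111, col=0b10100101, row AND col = 0b10000101 = 133; 133 != 165 -> empty
(126,128): col outside [0, 126] -> not filled
(77,74): row=0b1001101, col=0b1001010, row AND col = 0b1001000 = 72; 72 != 74 -> empty
(197,68): row=0b11000101, col=0b1000100, row AND col = 0b1000100 = 68; 68 == 68 -> filled
(86,3): row=0b1010110, col=0b11, row AND col = 0b10 = 2; 2 != 3 -> empty
(29,0): row=0b11101, col=0b0, row AND col = 0b0 = 0; 0 == 0 -> filled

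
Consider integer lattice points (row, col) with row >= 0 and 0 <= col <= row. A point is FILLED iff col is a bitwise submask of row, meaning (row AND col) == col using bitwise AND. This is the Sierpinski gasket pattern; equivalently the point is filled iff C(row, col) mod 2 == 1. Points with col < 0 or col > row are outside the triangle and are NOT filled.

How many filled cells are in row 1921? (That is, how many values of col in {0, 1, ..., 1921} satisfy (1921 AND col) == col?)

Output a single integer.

Answer: 32

Derivation:
1921 in binary = 11110000001
popcount(1921) = number of 1-bits in 11110000001 = 5
A col c satisfies (1921 AND c) == c iff every set bit of c is also set in 1921; each of the 5 set bits of 1921 can independently be on or off in c.
count = 2^5 = 32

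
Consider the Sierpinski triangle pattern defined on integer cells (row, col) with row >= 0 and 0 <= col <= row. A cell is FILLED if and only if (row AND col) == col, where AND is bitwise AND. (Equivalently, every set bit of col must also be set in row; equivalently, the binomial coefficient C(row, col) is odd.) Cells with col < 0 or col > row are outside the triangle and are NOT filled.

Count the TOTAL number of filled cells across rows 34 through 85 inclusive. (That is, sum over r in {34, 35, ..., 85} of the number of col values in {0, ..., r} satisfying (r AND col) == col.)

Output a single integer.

r34=100010 pc2: +4 =4
r35=100011 pc3: +8 =12
r36=100100 pc2: +4 =16
r37=100101 pc3: +8 =24
r38=100110 pc3: +8 =32
r39=100111 pc4: +16 =48
r40=101000 pc2: +4 =52
r41=101001 pc3: +8 =60
r42=101010 pc3: +8 =68
r43=101011 pc4: +16 =84
r44=101100 pc3: +8 =92
r45=101101 pc4: +16 =108
r46=101110 pc4: +16 =124
r47=101111 pc5: +32 =156
r48=110000 pc2: +4 =160
r49=110001 pc3: +8 =168
r50=110010 pc3: +8 =176
r51=110011 pc4: +16 =192
r52=110100 pc3: +8 =200
r53=110101 pc4: +16 =216
r54=110110 pc4: +16 =232
r55=110111 pc5: +32 =264
r56=111000 pc3: +8 =272
r57=111001 pc4: +16 =288
r58=111010 pc4: +16 =304
r59=111011 pc5: +32 =336
r60=111100 pc4: +16 =352
r61=111101 pc5: +32 =384
r62=111110 pc5: +32 =416
r63=111111 pc6: +64 =480
r64=1000000 pc1: +2 =482
r65=1000001 pc2: +4 =486
r66=1000010 pc2: +4 =490
r67=1000011 pc3: +8 =498
r68=1000100 pc2: +4 =502
r69=1000101 pc3: +8 =510
r70=1000110 pc3: +8 =518
r71=1000111 pc4: +16 =534
r72=1001000 pc2: +4 =538
r73=1001001 pc3: +8 =546
r74=1001010 pc3: +8 =554
r75=1001011 pc4: +16 =570
r76=1001100 pc3: +8 =578
r77=1001101 pc4: +16 =594
r78=1001110 pc4: +16 =610
r79=1001111 pc5: +32 =642
r80=1010000 pc2: +4 =646
r81=1010001 pc3: +8 =654
r82=1010010 pc3: +8 =662
r83=1010011 pc4: +16 =678
r84=1010100 pc3: +8 =686
r85=1010101 pc4: +16 =702

Answer: 702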